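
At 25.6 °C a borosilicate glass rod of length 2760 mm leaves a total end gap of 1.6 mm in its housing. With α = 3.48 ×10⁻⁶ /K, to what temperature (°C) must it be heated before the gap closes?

α·L₀·ΔT = 1.6 mm ⇒ ΔT = 1.6 / (3.48×10⁻⁶ × 2760.0) = 166.6 K.
T = 25.6 + 166.6 = 192.2 °C.

192 °C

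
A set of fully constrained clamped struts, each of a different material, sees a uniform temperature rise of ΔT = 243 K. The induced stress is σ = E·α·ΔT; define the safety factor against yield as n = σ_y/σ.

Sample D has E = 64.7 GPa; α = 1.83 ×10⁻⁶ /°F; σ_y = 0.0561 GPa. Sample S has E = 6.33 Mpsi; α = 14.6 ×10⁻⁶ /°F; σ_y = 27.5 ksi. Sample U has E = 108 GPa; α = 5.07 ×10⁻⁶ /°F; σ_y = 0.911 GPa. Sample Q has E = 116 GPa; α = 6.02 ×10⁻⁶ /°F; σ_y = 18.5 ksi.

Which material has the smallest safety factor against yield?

Per material, after unit conversion:
  sample D: E = 64.70, α = 3.29, σ_y = 56.10 → σ = 51.8 MPa, n = 1.08
  sample S: E = 43.64, α = 26.3, σ_y = 189.6 → σ = 279 MPa, n = 0.680
  sample U: E = 108.0, α = 9.13, σ_y = 911.0 → σ = 240 MPa, n = 3.80
  sample Q: E = 116.0, α = 10.8, σ_y = 127.6 → σ = 305 MPa, n = 0.418
Sample Q has the lowest safety factor, n = 0.418.

sample Q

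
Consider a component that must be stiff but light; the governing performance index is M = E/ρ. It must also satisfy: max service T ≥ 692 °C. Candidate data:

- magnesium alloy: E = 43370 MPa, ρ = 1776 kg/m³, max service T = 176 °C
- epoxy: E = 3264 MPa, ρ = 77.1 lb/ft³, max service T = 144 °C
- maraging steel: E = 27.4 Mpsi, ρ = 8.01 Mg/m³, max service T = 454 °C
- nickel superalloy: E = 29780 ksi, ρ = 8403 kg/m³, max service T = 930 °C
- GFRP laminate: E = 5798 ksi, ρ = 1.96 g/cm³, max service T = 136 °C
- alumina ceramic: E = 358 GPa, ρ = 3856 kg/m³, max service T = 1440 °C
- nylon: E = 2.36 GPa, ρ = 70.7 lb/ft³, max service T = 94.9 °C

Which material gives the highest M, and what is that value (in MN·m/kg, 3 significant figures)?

Screen on constraints: max service T ≥ 692 °C. Survivors: nickel superalloy, alumina ceramic.
After converting to SI:
  nickel superalloy: E = 205.3 GPa, ρ = 8403 kg/m³
  alumina ceramic: E = 358.0 GPa, ρ = 3856 kg/m³
  alumina ceramic: M = 92.8 MN·m/kg
  nickel superalloy: M = 24.4 MN·m/kg
Alumina ceramic ranks first.

alumina ceramic, M = 92.8 MN·m/kg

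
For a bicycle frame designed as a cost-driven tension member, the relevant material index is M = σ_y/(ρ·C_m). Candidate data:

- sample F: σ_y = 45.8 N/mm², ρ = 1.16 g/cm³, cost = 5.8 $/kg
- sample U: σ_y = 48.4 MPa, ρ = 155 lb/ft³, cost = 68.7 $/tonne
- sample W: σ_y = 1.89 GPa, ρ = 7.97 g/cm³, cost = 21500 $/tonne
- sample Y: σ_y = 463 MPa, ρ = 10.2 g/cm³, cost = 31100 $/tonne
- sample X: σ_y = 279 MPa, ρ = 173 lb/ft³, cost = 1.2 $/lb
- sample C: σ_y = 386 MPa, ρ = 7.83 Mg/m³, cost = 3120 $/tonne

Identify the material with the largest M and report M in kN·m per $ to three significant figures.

Convert each candidate to consistent units, then evaluate M:
  sample F: σ_y = 45.80 MPa, ρ = 1160 kg/m³, cost = 5.800 $/kg
  sample U: σ_y = 48.40 MPa, ρ = 2483 kg/m³, cost = 0.06870 $/kg
  sample W: σ_y = 1890 MPa, ρ = 7970 kg/m³, cost = 21.50 $/kg
  sample Y: σ_y = 463.0 MPa, ρ = 10200 kg/m³, cost = 31.10 $/kg
  sample X: σ_y = 279.0 MPa, ρ = 2771 kg/m³, cost = 2.646 $/kg
  sample C: σ_y = 386.0 MPa, ρ = 7830 kg/m³, cost = 3.120 $/kg
  sample U: M = 284 kN·m per $
  sample X: M = 38.1 kN·m per $
  sample C: M = 15.8 kN·m per $
  sample W: M = 11.0 kN·m per $
  sample F: M = 6.81 kN·m per $
  sample Y: M = 1.46 kN·m per $
Sample U ranks first.

sample U, M = 284 kN·m per $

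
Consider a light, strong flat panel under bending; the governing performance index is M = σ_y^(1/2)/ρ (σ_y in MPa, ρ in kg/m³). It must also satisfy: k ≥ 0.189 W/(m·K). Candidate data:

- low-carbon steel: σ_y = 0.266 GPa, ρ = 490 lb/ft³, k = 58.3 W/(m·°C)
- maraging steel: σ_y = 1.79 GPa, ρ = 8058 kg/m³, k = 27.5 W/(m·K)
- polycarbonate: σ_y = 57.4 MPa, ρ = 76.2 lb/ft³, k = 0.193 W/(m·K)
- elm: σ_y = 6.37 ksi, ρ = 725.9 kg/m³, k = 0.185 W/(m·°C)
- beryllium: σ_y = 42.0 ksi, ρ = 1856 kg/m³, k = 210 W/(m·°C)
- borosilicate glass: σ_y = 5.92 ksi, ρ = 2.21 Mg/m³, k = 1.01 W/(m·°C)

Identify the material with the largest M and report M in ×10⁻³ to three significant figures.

Screen on constraints: k ≥ 0.189 W/(m·K). Survivors: low-carbon steel, maraging steel, polycarbonate, beryllium, borosilicate glass.
In SI units:
  low-carbon steel: σ_y = 266.0 MPa, ρ = 7849 kg/m³
  maraging steel: σ_y = 1790 MPa, ρ = 8058 kg/m³
  polycarbonate: σ_y = 57.40 MPa, ρ = 1221 kg/m³
  beryllium: σ_y = 289.6 MPa, ρ = 1856 kg/m³
  borosilicate glass: σ_y = 40.82 MPa, ρ = 2210 kg/m³
  beryllium: M = 9.17×10⁻³
  polycarbonate: M = 6.21×10⁻³
  maraging steel: M = 5.25×10⁻³
  borosilicate glass: M = 2.89×10⁻³
  low-carbon steel: M = 2.08×10⁻³
Beryllium ranks first.

beryllium, M = 9.17×10⁻³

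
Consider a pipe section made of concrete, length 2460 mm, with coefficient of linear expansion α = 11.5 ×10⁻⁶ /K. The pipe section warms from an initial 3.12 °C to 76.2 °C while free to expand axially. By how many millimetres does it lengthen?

ΔT = 76.2 − 3.12 = 73.08 K.
ΔL = α·L₀·ΔT = 11.5×10⁻⁶ × 2460 mm × 73.08 K = 2.07 mm.

2.07 mm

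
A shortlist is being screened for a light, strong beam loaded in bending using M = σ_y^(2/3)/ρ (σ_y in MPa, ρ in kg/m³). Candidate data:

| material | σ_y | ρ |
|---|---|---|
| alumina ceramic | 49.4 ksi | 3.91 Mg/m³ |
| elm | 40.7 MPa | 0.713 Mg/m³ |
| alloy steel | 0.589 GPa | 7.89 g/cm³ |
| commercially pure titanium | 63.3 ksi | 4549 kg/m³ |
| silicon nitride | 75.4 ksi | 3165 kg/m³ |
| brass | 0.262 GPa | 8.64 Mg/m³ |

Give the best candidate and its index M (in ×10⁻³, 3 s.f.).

silicon nitride, M = 20.4×10⁻³

In SI units:
  alumina ceramic: σ_y = 340.6 MPa, ρ = 3910 kg/m³
  elm: σ_y = 40.70 MPa, ρ = 713.0 kg/m³
  alloy steel: σ_y = 589.0 MPa, ρ = 7890 kg/m³
  commercially pure titanium: σ_y = 436.4 MPa, ρ = 4549 kg/m³
  silicon nitride: σ_y = 519.9 MPa, ρ = 3165 kg/m³
  brass: σ_y = 262.0 MPa, ρ = 8640 kg/m³
  silicon nitride: M = 20.4×10⁻³
  elm: M = 16.6×10⁻³
  commercially pure titanium: M = 12.6×10⁻³
  alumina ceramic: M = 12.5×10⁻³
  alloy steel: M = 8.91×10⁻³
  brass: M = 4.74×10⁻³
Silicon nitride has the largest M.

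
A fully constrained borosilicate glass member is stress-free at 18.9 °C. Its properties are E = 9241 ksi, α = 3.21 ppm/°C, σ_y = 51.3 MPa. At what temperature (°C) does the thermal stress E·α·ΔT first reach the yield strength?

270 °C

E = 9241 ksi = 63.71 GPa.
E·α·ΔT = 51.30 MPa ⇒ ΔT = 51.30 / (63.71×10³ × 3.21×10⁻⁶) = 250.8 K.
T = 18.9 + 250.8 = 269.7 °C.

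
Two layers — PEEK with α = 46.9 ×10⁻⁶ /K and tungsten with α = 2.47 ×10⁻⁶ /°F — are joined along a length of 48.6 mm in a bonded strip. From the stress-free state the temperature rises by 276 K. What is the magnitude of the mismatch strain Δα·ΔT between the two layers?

tungsten: α = 2.47×10⁻⁶/°F × 9/5 = 4.45×10⁻⁶/K.
Δα = |46.9 − 4.45|×10⁻⁶/K = 42.5×10⁻⁶/K.
Mismatch strain = Δα·ΔT = 42.5×10⁻⁶ × 276.0 = 0.0117.

0.0117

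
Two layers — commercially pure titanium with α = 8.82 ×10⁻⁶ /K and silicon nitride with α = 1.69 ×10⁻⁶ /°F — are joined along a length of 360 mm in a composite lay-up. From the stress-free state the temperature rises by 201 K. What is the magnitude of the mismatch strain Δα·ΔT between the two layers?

silicon nitride: α = 1.69×10⁻⁶/°F × 9/5 = 3.04×10⁻⁶/K.
Δα = |8.82 − 3.04|×10⁻⁶/K = 5.78×10⁻⁶/K.
Mismatch strain = Δα·ΔT = 5.78×10⁻⁶ × 201.0 = 1.16×10⁻³.

1.16×10⁻³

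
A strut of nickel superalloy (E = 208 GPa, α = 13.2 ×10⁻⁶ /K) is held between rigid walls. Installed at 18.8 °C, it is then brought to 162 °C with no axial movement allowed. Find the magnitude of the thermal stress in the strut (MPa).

ΔT = 143.2 K. Constrained thermal stress σ = E·α·ΔT = 208.0×10³ MPa × 13.2×10⁻⁶ × 143.2 = 393 MPa (compressive).

393 MPa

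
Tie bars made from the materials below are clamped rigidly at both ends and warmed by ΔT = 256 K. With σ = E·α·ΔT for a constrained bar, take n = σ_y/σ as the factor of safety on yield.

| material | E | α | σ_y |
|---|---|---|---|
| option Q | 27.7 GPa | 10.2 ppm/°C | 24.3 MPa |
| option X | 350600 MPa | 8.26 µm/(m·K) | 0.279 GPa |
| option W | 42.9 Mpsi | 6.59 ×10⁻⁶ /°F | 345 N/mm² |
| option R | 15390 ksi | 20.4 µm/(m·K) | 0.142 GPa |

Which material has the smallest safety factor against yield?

option R

In consistent units (E in GPa, α in ×10⁻⁶/K, σ_y in MPa):
  option Q: E = 27.70, α = 10.2, σ_y = 24.30 → σ = 72.3 MPa, n = 0.336
  option X: E = 350.6, α = 8.26, σ_y = 279.0 → σ = 741 MPa, n = 0.376
  option W: E = 295.8, α = 11.9, σ_y = 345.0 → σ = 898 MPa, n = 0.384
  option R: E = 106.1, α = 20.4, σ_y = 142.0 → σ = 554 MPa, n = 0.256
The minimum is option R at n = 0.256.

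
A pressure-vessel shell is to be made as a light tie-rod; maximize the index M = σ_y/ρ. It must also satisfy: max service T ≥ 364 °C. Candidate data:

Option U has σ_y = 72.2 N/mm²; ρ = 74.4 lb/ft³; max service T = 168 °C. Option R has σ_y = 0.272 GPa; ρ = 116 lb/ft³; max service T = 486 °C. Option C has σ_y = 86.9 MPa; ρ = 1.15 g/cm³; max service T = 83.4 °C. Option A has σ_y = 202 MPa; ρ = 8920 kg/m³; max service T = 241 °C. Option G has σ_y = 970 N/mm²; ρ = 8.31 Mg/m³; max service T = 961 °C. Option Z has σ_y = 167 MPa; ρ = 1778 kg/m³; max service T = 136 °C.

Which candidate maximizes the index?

option R

Screen on constraints: max service T ≥ 364 °C. Survivors: option R, option G.
Normalizing units and computing the index:
  option R: σ_y = 272.0 MPa, ρ = 1858 kg/m³
  option G: σ_y = 970.0 MPa, ρ = 8310 kg/m³
  option R: M = 146 kN·m/kg
  option G: M = 117 kN·m/kg
Option R ranks first.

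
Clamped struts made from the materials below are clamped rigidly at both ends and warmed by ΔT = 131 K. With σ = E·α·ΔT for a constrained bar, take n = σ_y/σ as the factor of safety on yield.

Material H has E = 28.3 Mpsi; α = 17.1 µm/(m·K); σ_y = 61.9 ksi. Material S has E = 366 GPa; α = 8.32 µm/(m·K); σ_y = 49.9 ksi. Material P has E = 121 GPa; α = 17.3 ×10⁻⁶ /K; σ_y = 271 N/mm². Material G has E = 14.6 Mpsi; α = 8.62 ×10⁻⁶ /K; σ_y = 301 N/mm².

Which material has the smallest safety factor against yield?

Per material, after unit conversion:
  material H: E = 195.1, α = 17.1, σ_y = 426.8 → σ = 437 MPa, n = 0.976
  material S: E = 366.0, α = 8.32, σ_y = 344.0 → σ = 399 MPa, n = 0.862
  material P: E = 121.0, α = 17.3, σ_y = 271.0 → σ = 274 MPa, n = 0.988
  material G: E = 100.7, α = 8.62, σ_y = 301.0 → σ = 114 MPa, n = 2.65
Smallest n: material S with n = 0.862.

material S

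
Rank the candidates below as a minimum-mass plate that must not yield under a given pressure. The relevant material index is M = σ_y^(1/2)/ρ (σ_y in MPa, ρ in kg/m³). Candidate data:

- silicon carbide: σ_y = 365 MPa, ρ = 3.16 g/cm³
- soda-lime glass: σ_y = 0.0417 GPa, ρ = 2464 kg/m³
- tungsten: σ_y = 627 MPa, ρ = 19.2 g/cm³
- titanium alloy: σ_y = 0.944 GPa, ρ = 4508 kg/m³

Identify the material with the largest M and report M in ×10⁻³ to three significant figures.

titanium alloy, M = 6.82×10⁻³

Normalizing units and computing the index:
  silicon carbide: σ_y = 365.0 MPa, ρ = 3160 kg/m³
  soda-lime glass: σ_y = 41.70 MPa, ρ = 2464 kg/m³
  tungsten: σ_y = 627.0 MPa, ρ = 19200 kg/m³
  titanium alloy: σ_y = 944.0 MPa, ρ = 4508 kg/m³
  titanium alloy: M = 6.82×10⁻³
  silicon carbide: M = 6.05×10⁻³
  soda-lime glass: M = 2.62×10⁻³
  tungsten: M = 1.30×10⁻³
The maximum is for titanium alloy.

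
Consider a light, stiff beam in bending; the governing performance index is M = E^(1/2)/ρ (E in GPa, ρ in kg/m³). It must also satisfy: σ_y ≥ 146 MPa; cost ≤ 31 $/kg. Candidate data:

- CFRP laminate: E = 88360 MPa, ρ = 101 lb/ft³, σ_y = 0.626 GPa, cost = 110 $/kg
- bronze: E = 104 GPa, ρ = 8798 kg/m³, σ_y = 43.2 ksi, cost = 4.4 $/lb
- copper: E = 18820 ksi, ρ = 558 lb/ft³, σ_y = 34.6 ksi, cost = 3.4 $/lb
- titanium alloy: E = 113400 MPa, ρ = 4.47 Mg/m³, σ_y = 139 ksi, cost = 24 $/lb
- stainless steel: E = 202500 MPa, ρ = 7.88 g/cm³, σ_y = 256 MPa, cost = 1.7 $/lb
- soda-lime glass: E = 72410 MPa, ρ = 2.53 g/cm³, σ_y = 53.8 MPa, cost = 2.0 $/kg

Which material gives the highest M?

stainless steel

Screen on constraints: σ_y ≥ 146 MPa; cost ≤ 31 $/kg. Survivors: bronze, copper, stainless steel.
Putting every candidate on a common basis:
  bronze: E = 104.0 GPa, ρ = 8798 kg/m³
  copper: E = 129.8 GPa, ρ = 8938 kg/m³
  stainless steel: E = 202.5 GPa, ρ = 7880 kg/m³
  stainless steel: M = 1.81×10⁻³
  copper: M = 1.27×10⁻³
  bronze: M = 1.16×10⁻³
The maximum is for stainless steel.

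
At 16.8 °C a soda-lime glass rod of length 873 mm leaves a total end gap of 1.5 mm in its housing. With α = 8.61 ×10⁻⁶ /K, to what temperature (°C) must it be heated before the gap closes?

216 °C

α·L₀·ΔT = 1.5 mm ⇒ ΔT = 1.5 / (8.61×10⁻⁶ × 873.0) = 199.6 K.
T = 16.8 + 199.6 = 216.4 °C.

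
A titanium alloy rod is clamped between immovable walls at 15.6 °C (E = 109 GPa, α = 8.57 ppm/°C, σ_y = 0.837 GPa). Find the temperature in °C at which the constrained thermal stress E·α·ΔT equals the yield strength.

912 °C

σ_y = 0.837 GPa = 837.0 MPa.
E·α·ΔT = 837.0 MPa ⇒ ΔT = 837.0 / (109.0×10³ × 8.57×10⁻⁶) = 896.0 K.
T = 15.6 + 896.0 = 911.6 °C.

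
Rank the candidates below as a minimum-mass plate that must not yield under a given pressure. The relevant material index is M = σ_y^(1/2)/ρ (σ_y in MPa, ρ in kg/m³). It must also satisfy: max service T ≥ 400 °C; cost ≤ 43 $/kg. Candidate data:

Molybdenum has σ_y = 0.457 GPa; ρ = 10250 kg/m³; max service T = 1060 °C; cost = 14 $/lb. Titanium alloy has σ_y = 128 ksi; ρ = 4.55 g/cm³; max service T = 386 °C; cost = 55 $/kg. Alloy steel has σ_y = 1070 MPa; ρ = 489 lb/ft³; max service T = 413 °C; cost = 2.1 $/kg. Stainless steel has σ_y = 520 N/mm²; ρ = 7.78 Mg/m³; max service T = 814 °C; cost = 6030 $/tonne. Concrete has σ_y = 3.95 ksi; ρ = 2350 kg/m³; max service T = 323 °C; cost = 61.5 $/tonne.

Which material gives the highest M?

Screen on constraints: max service T ≥ 400 °C; cost ≤ 43 $/kg. Survivors: molybdenum, alloy steel, stainless steel.
In SI units:
  molybdenum: σ_y = 457.0 MPa, ρ = 10250 kg/m³
  alloy steel: σ_y = 1070 MPa, ρ = 7833 kg/m³
  stainless steel: σ_y = 520.0 MPa, ρ = 7780 kg/m³
  alloy steel: M = 4.18×10⁻³
  stainless steel: M = 2.93×10⁻³
  molybdenum: M = 2.09×10⁻³
The maximum is for alloy steel.

alloy steel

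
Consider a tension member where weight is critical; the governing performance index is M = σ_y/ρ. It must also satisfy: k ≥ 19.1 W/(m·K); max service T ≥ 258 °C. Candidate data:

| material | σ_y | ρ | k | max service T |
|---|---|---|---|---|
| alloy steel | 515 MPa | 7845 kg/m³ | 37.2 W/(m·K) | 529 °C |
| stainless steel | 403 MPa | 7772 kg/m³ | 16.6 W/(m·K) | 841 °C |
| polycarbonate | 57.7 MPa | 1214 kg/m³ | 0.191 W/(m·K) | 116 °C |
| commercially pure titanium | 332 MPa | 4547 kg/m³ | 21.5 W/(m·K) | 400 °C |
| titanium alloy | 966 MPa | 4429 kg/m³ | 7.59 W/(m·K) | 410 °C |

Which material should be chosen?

commercially pure titanium

Screen on constraints: k ≥ 19.1 W/(m·K); max service T ≥ 258 °C. Survivors: alloy steel, commercially pure titanium.
Evaluate M for each candidate:
  commercially pure titanium: M = 73.0 kN·m/kg
  alloy steel: M = 65.6 kN·m/kg
Commercially pure titanium has the largest M.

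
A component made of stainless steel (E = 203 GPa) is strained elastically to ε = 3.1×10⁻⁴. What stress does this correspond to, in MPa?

σ = E·ε = 203000 MPa × 3.1×10⁻⁴ = 62.9 MPa.

62.9 MPa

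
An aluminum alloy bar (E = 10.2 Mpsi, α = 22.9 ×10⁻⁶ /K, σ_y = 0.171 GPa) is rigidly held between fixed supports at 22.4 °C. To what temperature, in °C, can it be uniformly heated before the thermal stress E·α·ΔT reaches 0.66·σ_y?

E = 10.2 Mpsi = 70.33 GPa.
σ_y = 0.171 GPa = 171.0 MPa.
E·α·ΔT = 112.9 MPa ⇒ ΔT = 112.9 / (70.33×10³ × 22.9×10⁻⁶) = 70.08 K.
T = 22.4 + 70.08 = 92.48 °C.

92.5 °C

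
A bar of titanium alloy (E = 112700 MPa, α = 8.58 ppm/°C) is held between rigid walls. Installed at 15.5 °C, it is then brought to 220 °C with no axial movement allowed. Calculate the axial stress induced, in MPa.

198 MPa

E = 112700 MPa = 112.7 GPa.
ΔT = 204.5 K. Constrained thermal stress σ = E·α·ΔT = 112.7×10³ MPa × 8.58×10⁻⁶ × 204.5 = 198 MPa (compressive).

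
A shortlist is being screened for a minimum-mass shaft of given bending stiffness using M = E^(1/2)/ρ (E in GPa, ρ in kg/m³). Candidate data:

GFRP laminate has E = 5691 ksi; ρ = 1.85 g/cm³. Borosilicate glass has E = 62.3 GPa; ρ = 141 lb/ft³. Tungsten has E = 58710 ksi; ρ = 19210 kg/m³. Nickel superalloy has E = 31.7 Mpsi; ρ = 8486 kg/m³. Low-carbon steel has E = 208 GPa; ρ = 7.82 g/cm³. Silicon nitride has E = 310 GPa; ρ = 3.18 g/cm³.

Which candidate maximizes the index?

silicon nitride

In SI units:
  GFRP laminate: E = 39.24 GPa, ρ = 1850 kg/m³
  borosilicate glass: E = 62.30 GPa, ρ = 2259 kg/m³
  tungsten: E = 404.8 GPa, ρ = 19210 kg/m³
  nickel superalloy: E = 218.6 GPa, ρ = 8486 kg/m³
  low-carbon steel: E = 208.0 GPa, ρ = 7820 kg/m³
  silicon nitride: E = 310.0 GPa, ρ = 3180 kg/m³
  silicon nitride: M = 5.54×10⁻³
  borosilicate glass: M = 3.49×10⁻³
  GFRP laminate: M = 3.39×10⁻³
  low-carbon steel: M = 1.84×10⁻³
  nickel superalloy: M = 1.74×10⁻³
  tungsten: M = 1.05×10⁻³
Silicon nitride ranks first.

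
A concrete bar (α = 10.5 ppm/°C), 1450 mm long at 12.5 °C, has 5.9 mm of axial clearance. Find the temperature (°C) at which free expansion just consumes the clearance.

α·L₀·ΔT = 5.9 mm ⇒ ΔT = 5.9 / (10.5×10⁻⁶ × 1450.0) = 387.5 K.
T = 12.5 + 387.5 = 400.0 °C.

400 °C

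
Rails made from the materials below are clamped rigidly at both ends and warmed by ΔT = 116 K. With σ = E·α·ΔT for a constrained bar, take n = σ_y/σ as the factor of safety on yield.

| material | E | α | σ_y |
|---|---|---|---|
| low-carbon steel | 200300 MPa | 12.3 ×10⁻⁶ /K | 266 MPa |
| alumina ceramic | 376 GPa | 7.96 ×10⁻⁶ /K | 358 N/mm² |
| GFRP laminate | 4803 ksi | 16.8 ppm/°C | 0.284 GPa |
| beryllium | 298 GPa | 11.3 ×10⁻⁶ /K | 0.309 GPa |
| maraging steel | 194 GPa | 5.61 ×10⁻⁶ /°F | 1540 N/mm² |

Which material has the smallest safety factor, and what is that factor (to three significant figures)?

In consistent units (E in GPa, α in ×10⁻⁶/K, σ_y in MPa):
  low-carbon steel: E = 200.3, α = 12.3, σ_y = 266.0 → σ = 286 MPa, n = 0.931
  alumina ceramic: E = 376.0, α = 7.96, σ_y = 358.0 → σ = 347 MPa, n = 1.03
  GFRP laminate: E = 33.12, α = 16.8, σ_y = 284.0 → σ = 64.5 MPa, n = 4.40
  beryllium: E = 298.0, α = 11.3, σ_y = 309.0 → σ = 391 MPa, n = 0.791
  maraging steel: E = 194.0, α = 10.1, σ_y = 1540 → σ = 227 MPa, n = 6.78
The minimum is beryllium at n = 0.791.

beryllium, n = 0.791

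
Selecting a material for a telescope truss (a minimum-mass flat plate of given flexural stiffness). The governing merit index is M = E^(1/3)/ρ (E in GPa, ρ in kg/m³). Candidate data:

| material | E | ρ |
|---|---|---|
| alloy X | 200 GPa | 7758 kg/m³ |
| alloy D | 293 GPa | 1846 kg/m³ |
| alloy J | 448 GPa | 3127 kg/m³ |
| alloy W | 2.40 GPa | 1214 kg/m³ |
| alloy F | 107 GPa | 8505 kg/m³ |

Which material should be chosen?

alloy D

Computing M directly (units already consistent):
  alloy D: M = 3.60×10⁻³
  alloy J: M = 2.45×10⁻³
  alloy W: M = 1.10×10⁻³
  alloy X: M = 0.754×10⁻³
  alloy F: M = 0.558×10⁻³
Alloy D has the largest M.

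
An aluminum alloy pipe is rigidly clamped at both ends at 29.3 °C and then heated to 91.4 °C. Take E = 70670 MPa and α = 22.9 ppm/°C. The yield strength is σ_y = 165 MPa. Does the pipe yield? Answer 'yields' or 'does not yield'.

E = 70670 MPa = 70.67 GPa.
ΔT = 62.10 K. Constrained thermal stress σ = E·α·ΔT = 70.67×10³ MPa × 22.9×10⁻⁶ × 62.10 = 100 MPa (compressive).
Compare to σ_y = 165 MPa: σ < σ_y, so it does not yield.

does not yield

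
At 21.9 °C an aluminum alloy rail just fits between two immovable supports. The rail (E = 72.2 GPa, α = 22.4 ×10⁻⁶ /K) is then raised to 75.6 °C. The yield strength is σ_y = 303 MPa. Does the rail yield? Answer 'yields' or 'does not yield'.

ΔT = 53.70 K. Constrained thermal stress σ = E·α·ΔT = 72.20×10³ MPa × 22.4×10⁻⁶ × 53.70 = 86.8 MPa (compressive).
Compare to σ_y = 303 MPa: σ < σ_y, so it does not yield.

does not yield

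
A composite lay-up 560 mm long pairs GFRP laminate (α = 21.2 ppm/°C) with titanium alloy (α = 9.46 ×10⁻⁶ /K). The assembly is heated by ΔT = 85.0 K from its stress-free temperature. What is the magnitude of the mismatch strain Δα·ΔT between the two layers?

9.98×10⁻⁴

Δα = |21.2 − 9.46|×10⁻⁶/K = 11.7×10⁻⁶/K.
Mismatch strain = Δα·ΔT = 11.7×10⁻⁶ × 85.0 = 9.98×10⁻⁴.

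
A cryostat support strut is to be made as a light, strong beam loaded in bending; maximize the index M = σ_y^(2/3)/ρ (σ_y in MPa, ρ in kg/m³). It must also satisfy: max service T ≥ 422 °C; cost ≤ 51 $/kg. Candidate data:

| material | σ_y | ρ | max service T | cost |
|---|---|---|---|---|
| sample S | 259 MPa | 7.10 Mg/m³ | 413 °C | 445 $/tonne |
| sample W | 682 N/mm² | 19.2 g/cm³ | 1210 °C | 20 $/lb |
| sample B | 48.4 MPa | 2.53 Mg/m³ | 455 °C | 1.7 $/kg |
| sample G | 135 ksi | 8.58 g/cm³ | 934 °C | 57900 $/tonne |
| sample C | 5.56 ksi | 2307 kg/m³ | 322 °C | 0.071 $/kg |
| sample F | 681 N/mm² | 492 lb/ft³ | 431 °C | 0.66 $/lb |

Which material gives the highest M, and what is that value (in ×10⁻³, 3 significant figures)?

Screen on constraints: max service T ≥ 422 °C; cost ≤ 51 $/kg. Survivors: sample W, sample B, sample F.
Convert each candidate to consistent units, then evaluate M:
  sample W: σ_y = 682.0 MPa, ρ = 19200 kg/m³
  sample B: σ_y = 48.40 MPa, ρ = 2530 kg/m³
  sample F: σ_y = 681.0 MPa, ρ = 7881 kg/m³
  sample F: M = 9.82×10⁻³
  sample B: M = 5.25×10⁻³
  sample W: M = 4.04×10⁻³
The maximum is for sample F.

sample F, M = 9.82×10⁻³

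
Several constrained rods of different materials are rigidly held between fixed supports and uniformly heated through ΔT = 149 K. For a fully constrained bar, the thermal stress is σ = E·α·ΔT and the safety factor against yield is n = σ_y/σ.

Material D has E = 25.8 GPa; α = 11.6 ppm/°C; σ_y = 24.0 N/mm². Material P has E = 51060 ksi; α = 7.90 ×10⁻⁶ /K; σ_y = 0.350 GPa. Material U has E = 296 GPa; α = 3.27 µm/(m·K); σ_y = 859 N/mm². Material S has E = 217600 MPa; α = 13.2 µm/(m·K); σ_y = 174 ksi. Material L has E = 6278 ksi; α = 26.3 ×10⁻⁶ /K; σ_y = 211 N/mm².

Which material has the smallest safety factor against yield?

Converting E to GPa, α to ×10⁻⁶/K, σ_y to MPa, then σ and n for each:
  material D: E = 25.80, α = 11.6, σ_y = 24.00 → σ = 44.6 MPa, n = 0.538
  material P: E = 352.0, α = 7.90, σ_y = 350.0 → σ = 414 MPa, n = 0.845
  material U: E = 296.0, α = 3.27, σ_y = 859.0 → σ = 144 MPa, n = 5.96
  material S: E = 217.6, α = 13.2, σ_y = 1200 → σ = 428 MPa, n = 2.80
  material L: E = 43.29, α = 26.3, σ_y = 211.0 → σ = 170 MPa, n = 1.24
The minimum is material D at n = 0.538.

material D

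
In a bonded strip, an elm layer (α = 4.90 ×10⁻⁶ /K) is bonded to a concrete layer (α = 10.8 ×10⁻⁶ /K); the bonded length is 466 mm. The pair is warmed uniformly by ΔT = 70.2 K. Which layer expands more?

concrete

α(elm) = 4.90×10⁻⁶/K vs α(concrete) = 10.8×10⁻⁶/K.
Higher α expands more for the same ΔT: concrete.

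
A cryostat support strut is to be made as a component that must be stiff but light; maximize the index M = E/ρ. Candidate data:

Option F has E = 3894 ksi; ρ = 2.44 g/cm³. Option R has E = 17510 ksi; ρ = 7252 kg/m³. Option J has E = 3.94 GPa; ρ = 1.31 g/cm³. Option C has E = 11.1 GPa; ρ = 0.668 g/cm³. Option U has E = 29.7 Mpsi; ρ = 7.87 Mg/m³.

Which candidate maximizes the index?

option U

In SI units:
  option F: E = 26.85 GPa, ρ = 2440 kg/m³
  option R: E = 120.7 GPa, ρ = 7252 kg/m³
  option J: E = 3.940 GPa, ρ = 1310 kg/m³
  option C: E = 11.10 GPa, ρ = 668.0 kg/m³
  option U: E = 204.8 GPa, ρ = 7870 kg/m³
  option U: M = 26.0 MN·m/kg
  option R: M = 16.6 MN·m/kg
  option C: M = 16.6 MN·m/kg
  option F: M = 11.0 MN·m/kg
  option J: M = 3.01 MN·m/kg
Option U has the largest M.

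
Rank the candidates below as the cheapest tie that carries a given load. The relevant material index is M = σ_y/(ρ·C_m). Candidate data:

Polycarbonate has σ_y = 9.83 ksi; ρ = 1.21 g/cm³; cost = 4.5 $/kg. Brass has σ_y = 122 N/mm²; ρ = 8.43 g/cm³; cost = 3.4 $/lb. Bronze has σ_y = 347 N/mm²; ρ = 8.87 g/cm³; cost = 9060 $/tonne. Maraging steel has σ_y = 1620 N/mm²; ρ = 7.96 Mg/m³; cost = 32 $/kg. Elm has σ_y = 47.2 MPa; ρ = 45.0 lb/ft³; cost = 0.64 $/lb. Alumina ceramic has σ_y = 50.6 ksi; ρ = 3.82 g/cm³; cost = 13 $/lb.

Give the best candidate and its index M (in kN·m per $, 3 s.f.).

Convert each candidate to consistent units, then evaluate M:
  polycarbonate: σ_y = 67.78 MPa, ρ = 1210 kg/m³, cost = 4.500 $/kg
  brass: σ_y = 122.0 MPa, ρ = 8430 kg/m³, cost = 7.496 $/kg
  bronze: σ_y = 347.0 MPa, ρ = 8870 kg/m³, cost = 9.060 $/kg
  maraging steel: σ_y = 1620 MPa, ρ = 7960 kg/m³, cost = 32.00 $/kg
  elm: σ_y = 47.20 MPa, ρ = 720.8 kg/m³, cost = 1.411 $/kg
  alumina ceramic: σ_y = 348.9 MPa, ρ = 3820 kg/m³, cost = 28.66 $/kg
  elm: M = 46.4 kN·m per $
  polycarbonate: M = 12.4 kN·m per $
  maraging steel: M = 6.36 kN·m per $
  bronze: M = 4.32 kN·m per $
  alumina ceramic: M = 3.19 kN·m per $
  brass: M = 1.93 kN·m per $
Elm has the largest M.

elm, M = 46.4 kN·m per $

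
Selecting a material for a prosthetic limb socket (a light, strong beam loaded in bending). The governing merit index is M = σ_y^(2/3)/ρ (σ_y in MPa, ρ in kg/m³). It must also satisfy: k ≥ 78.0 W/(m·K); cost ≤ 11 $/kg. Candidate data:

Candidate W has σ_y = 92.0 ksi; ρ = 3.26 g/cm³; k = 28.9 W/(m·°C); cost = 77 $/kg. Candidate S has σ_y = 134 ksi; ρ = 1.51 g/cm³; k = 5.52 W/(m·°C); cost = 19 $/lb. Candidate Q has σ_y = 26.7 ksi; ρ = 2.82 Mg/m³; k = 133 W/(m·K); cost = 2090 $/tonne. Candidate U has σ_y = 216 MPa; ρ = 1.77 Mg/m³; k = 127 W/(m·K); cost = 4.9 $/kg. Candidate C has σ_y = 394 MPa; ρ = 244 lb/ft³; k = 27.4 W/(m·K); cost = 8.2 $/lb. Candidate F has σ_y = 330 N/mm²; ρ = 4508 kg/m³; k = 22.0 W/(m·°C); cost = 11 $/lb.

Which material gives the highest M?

Screen on constraints: k ≥ 78.0 W/(m·K); cost ≤ 11 $/kg. Survivors: candidate Q, candidate U.
In SI units:
  candidate Q: σ_y = 184.1 MPa, ρ = 2820 kg/m³
  candidate U: σ_y = 216.0 MPa, ρ = 1770 kg/m³
  candidate U: M = 20.3×10⁻³
  candidate Q: M = 11.5×10⁻³
Candidate U ranks first.

candidate U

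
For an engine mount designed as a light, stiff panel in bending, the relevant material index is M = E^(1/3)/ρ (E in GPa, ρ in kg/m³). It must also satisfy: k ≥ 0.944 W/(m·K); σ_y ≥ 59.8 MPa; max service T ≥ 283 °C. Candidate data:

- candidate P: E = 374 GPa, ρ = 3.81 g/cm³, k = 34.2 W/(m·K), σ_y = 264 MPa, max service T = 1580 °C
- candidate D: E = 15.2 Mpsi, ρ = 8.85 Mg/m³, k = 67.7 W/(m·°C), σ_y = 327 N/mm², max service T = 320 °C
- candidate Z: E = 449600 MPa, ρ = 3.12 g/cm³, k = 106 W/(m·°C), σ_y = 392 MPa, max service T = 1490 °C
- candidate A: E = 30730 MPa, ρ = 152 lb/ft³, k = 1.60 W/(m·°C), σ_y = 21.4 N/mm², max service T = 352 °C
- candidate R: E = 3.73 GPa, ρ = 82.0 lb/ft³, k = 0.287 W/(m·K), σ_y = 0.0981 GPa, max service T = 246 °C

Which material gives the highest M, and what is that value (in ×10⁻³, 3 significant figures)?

Screen on constraints: k ≥ 0.944 W/(m·K); σ_y ≥ 59.8 MPa; max service T ≥ 283 °C. Survivors: candidate P, candidate D, candidate Z.
Putting every candidate on a common basis:
  candidate P: E = 374.0 GPa, ρ = 3810 kg/m³
  candidate D: E = 104.8 GPa, ρ = 8850 kg/m³
  candidate Z: E = 449.6 GPa, ρ = 3120 kg/m³
  candidate Z: M = 2.46×10⁻³
  candidate P: M = 1.89×10⁻³
  candidate D: M = 0.533×10⁻³
Highest index: candidate Z.

candidate Z, M = 2.46×10⁻³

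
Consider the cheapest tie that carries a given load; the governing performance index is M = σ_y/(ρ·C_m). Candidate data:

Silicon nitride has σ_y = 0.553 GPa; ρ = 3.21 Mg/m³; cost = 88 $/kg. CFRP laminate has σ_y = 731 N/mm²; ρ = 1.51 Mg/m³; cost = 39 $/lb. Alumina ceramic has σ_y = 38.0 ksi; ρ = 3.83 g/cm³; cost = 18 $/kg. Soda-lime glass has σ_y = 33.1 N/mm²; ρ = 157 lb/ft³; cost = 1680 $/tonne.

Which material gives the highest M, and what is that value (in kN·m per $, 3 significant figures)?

In SI units:
  silicon nitride: σ_y = 553.0 MPa, ρ = 3210 kg/m³, cost = 88.00 $/kg
  CFRP laminate: σ_y = 731.0 MPa, ρ = 1510 kg/m³, cost = 85.98 $/kg
  alumina ceramic: σ_y = 262.0 MPa, ρ = 3830 kg/m³, cost = 18.00 $/kg
  soda-lime glass: σ_y = 33.10 MPa, ρ = 2515 kg/m³, cost = 1.680 $/kg
  soda-lime glass: M = 7.83 kN·m per $
  CFRP laminate: M = 5.63 kN·m per $
  alumina ceramic: M = 3.80 kN·m per $
  silicon nitride: M = 1.96 kN·m per $
Highest index: soda-lime glass.

soda-lime glass, M = 7.83 kN·m per $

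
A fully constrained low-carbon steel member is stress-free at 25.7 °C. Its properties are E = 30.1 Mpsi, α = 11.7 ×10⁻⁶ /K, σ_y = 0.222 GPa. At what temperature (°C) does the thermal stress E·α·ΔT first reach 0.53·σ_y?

74.2 °C

E = 30.1 Mpsi = 207.5 GPa.
σ_y = 0.222 GPa = 222.0 MPa.
E·α·ΔT = 117.7 MPa ⇒ ΔT = 117.7 / (207.5×10³ × 11.7×10⁻⁶) = 48.46 K.
T = 25.7 + 48.46 = 74.16 °C.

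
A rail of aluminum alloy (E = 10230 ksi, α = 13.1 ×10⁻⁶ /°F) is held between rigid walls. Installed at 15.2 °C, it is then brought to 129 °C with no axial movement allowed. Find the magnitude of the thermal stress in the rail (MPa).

189 MPa

E = 10230 ksi = 70.53 GPa.
α = 13.1×10⁻⁶/°F × 9/5 = 23.6×10⁻⁶/K.
ΔT = 113.8 K. Constrained thermal stress σ = E·α·ΔT = 70.53×10³ MPa × 23.6×10⁻⁶ × 113.8 = 189 MPa (compressive).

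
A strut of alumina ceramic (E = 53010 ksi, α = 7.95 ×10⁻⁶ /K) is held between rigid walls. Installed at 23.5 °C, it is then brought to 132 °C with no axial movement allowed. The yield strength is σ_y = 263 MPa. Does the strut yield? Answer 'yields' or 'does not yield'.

E = 53010 ksi = 365.5 GPa.
ΔT = 108.5 K. Constrained thermal stress σ = E·α·ΔT = 365.5×10³ MPa × 7.95×10⁻⁶ × 108.5 = 315 MPa (compressive).
Compare to σ_y = 263 MPa: σ ≥ σ_y, so it yields.

yields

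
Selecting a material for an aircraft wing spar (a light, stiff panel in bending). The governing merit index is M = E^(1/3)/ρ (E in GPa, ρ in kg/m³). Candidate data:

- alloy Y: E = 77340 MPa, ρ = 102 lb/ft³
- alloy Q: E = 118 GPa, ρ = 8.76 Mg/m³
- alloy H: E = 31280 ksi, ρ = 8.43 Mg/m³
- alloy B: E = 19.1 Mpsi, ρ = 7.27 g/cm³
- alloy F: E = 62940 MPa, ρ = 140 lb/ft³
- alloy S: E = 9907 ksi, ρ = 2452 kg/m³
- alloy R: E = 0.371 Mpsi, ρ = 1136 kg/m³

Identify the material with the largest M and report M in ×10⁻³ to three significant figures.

alloy Y, M = 2.61×10⁻³

Putting every candidate on a common basis:
  alloy Y: E = 77.34 GPa, ρ = 1634 kg/m³
  alloy Q: E = 118.0 GPa, ρ = 8760 kg/m³
  alloy H: E = 215.7 GPa, ρ = 8430 kg/m³
  alloy B: E = 131.7 GPa, ρ = 7270 kg/m³
  alloy F: E = 62.94 GPa, ρ = 2243 kg/m³
  alloy S: E = 68.31 GPa, ρ = 2452 kg/m³
  alloy R: E = 2.558 GPa, ρ = 1136 kg/m³
  alloy Y: M = 2.61×10⁻³
  alloy F: M = 1.77×10⁻³
  alloy S: M = 1.67×10⁻³
  alloy R: M = 1.20×10⁻³
  alloy H: M = 0.711×10⁻³
  alloy B: M = 0.700×10⁻³
  alloy Q: M = 0.560×10⁻³
The maximum is for alloy Y.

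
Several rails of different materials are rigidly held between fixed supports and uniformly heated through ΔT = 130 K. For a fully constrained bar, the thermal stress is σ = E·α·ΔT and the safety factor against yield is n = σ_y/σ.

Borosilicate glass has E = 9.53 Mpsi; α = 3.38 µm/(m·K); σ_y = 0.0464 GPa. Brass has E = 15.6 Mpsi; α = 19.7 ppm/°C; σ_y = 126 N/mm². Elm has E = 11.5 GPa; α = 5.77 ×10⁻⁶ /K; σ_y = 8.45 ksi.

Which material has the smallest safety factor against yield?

brass

Per material, after unit conversion:
  borosilicate glass: E = 65.71, α = 3.38, σ_y = 46.40 → σ = 28.9 MPa, n = 1.61
  brass: E = 107.6, α = 19.7, σ_y = 126.0 → σ = 275 MPa, n = 0.457
  elm: E = 11.50, α = 5.77, σ_y = 58.26 → σ = 8.63 MPa, n = 6.75
The minimum is brass at n = 0.457.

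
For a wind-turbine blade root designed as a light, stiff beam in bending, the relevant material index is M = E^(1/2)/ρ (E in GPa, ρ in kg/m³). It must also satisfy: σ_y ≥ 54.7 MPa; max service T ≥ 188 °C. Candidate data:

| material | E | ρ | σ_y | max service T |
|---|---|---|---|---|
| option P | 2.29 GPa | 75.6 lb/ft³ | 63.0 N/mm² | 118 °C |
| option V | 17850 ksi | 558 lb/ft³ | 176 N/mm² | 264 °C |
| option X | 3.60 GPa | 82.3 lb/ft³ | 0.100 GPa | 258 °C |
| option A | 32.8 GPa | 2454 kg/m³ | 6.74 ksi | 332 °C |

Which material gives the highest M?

option X

Screen on constraints: σ_y ≥ 54.7 MPa; max service T ≥ 188 °C. Survivors: option V, option X.
Normalizing units and computing the index:
  option V: E = 123.1 GPa, ρ = 8938 kg/m³
  option X: E = 3.600 GPa, ρ = 1318 kg/m³
  option X: M = 1.44×10⁻³
  option V: M = 1.24×10⁻³
Option X has the largest M.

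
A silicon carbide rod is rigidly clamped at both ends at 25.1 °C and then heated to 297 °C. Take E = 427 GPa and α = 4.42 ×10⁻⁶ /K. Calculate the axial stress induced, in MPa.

ΔT = 271.9 K. Constrained thermal stress σ = E·α·ΔT = 427.0×10³ MPa × 4.42×10⁻⁶ × 271.9 = 513 MPa (compressive).

513 MPa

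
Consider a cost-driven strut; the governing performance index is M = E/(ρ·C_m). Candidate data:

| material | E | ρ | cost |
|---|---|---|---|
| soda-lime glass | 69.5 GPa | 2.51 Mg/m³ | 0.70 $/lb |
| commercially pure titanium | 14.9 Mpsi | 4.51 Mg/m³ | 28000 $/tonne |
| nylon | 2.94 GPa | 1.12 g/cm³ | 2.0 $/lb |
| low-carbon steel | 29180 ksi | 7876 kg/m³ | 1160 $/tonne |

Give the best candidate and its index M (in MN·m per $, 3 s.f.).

low-carbon steel, M = 22.0 MN·m per $

Putting every candidate on a common basis:
  soda-lime glass: E = 69.50 GPa, ρ = 2510 kg/m³, cost = 1.543 $/kg
  commercially pure titanium: E = 102.7 GPa, ρ = 4510 kg/m³, cost = 28.00 $/kg
  nylon: E = 2.940 GPa, ρ = 1120 kg/m³, cost = 4.409 $/kg
  low-carbon steel: E = 201.2 GPa, ρ = 7876 kg/m³, cost = 1.160 $/kg
  low-carbon steel: M = 22.0 MN·m per $
  soda-lime glass: M = 17.9 MN·m per $
  commercially pure titanium: M = 0.814 MN·m per $
  nylon: M = 0.595 MN·m per $
Low-carbon steel ranks first.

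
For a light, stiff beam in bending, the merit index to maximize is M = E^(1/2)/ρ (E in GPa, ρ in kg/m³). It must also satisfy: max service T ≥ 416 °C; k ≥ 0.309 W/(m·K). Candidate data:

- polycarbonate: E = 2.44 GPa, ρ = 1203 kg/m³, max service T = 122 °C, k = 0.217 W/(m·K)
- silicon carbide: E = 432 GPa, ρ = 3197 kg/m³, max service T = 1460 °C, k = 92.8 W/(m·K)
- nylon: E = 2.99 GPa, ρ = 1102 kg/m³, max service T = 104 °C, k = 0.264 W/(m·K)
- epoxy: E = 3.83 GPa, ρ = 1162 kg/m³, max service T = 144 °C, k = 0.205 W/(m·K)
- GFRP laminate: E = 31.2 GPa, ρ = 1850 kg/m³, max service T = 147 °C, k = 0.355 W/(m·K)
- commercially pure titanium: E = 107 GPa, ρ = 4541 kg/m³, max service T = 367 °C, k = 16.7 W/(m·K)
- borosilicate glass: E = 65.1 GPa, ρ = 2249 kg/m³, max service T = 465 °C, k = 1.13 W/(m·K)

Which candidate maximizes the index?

Screen on constraints: max service T ≥ 416 °C; k ≥ 0.309 W/(m·K). Survivors: silicon carbide, borosilicate glass.
Evaluate M for each candidate:
  silicon carbide: M = 6.50×10⁻³
  borosilicate glass: M = 3.59×10⁻³
The maximum is for silicon carbide.

silicon carbide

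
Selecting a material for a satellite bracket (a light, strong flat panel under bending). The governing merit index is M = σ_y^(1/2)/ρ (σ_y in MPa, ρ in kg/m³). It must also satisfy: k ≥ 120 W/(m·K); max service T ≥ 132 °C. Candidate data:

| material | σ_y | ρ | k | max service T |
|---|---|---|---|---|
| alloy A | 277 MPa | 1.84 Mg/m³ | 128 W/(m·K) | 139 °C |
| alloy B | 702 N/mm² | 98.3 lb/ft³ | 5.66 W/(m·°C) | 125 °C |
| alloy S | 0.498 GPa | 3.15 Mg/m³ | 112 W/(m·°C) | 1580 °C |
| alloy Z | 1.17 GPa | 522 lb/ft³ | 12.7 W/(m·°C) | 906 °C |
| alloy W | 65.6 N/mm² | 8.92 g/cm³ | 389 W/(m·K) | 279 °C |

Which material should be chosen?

Screen on constraints: k ≥ 120 W/(m·K); max service T ≥ 132 °C. Survivors: alloy A, alloy W.
Normalizing units and computing the index:
  alloy A: σ_y = 277.0 MPa, ρ = 1840 kg/m³
  alloy W: σ_y = 65.60 MPa, ρ = 8920 kg/m³
  alloy A: M = 9.05×10⁻³
  alloy W: M = 0.908×10⁻³
The maximum is for alloy A.

alloy A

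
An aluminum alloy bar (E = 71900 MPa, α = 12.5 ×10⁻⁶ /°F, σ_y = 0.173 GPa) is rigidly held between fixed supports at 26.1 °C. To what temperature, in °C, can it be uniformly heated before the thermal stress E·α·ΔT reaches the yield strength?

133 °C

E = 71900 MPa = 71.90 GPa.
α = 12.5×10⁻⁶/°F × 9/5 = 22.5×10⁻⁶/K.
σ_y = 0.173 GPa = 173.0 MPa.
E·α·ΔT = 173.0 MPa ⇒ ΔT = 173.0 / (71.90×10³ × 22.5×10⁻⁶) = 106.9 K.
T = 26.1 + 106.9 = 133.0 °C.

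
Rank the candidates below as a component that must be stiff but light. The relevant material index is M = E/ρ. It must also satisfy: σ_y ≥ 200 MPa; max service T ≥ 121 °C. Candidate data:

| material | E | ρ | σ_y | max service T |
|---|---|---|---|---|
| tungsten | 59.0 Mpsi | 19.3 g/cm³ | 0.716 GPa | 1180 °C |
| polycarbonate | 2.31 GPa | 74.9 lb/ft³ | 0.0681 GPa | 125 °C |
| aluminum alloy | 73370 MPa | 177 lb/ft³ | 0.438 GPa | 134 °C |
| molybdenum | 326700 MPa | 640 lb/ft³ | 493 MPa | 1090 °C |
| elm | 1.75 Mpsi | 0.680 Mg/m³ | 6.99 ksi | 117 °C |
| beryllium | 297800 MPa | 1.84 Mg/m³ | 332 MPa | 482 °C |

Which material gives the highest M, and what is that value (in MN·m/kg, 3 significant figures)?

beryllium, M = 162 MN·m/kg

Screen on constraints: σ_y ≥ 200 MPa; max service T ≥ 121 °C. Survivors: tungsten, aluminum alloy, molybdenum, beryllium.
After converting to SI:
  tungsten: E = 406.8 GPa, ρ = 19300 kg/m³
  aluminum alloy: E = 73.37 GPa, ρ = 2835 kg/m³
  molybdenum: E = 326.7 GPa, ρ = 10250 kg/m³
  beryllium: E = 297.8 GPa, ρ = 1840 kg/m³
  beryllium: M = 162 MN·m/kg
  molybdenum: M = 31.9 MN·m/kg
  aluminum alloy: M = 25.9 MN·m/kg
  tungsten: M = 21.1 MN·m/kg
Highest index: beryllium.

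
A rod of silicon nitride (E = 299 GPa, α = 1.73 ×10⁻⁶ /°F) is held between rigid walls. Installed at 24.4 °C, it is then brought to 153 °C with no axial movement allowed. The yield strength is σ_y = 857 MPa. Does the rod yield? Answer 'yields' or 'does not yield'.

α = 1.73×10⁻⁶/°F × 9/5 = 3.11×10⁻⁶/K.
ΔT = 128.6 K. Constrained thermal stress σ = E·α·ΔT = 299.0×10³ MPa × 3.11×10⁻⁶ × 128.6 = 120 MPa (compressive).
Compare to σ_y = 857 MPa: σ < σ_y, so it does not yield.

does not yield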